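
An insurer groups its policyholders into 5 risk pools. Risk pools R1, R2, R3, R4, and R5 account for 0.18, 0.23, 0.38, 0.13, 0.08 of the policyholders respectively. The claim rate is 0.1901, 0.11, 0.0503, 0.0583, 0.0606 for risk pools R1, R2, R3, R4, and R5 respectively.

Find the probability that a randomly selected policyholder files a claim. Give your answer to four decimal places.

P(C) = P(C|R1)·P(R1) + P(C|R2)·P(R2) + P(C|R3)·P(R3) + P(C|R4)·P(R4) + P(C|R5)·P(R5)
      = 0.1901·0.18 + 0.11·0.23 + 0.0503·0.38 + 0.0583·0.13 + 0.0606·0.08
      = 0.034218 + 0.0253 + 0.019114 + 0.007579 + 0.004848 = 0.091059

P(C) ≈ 0.0911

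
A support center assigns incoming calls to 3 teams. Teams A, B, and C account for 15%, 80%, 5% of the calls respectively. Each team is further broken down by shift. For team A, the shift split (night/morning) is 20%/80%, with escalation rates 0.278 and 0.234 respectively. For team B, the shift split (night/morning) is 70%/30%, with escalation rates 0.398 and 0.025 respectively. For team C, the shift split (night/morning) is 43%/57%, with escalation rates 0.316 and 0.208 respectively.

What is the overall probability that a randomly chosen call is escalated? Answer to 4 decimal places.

P(E) ≈ 0.2780

P(E|A) = 0.2·0.278 + 0.8·0.234 = 0.0556 + 0.1872 = 0.2428
P(E|B) = 0.7·0.398 + 0.3·0.025 = 0.2786 + 0.0075 = 0.2861
P(E|C) = 0.43·0.316 + 0.57·0.208 = 0.13588 + 0.11856 = 0.25444
Then overall,
P(E) = 0.15·0.2428 + 0.8·0.2861 + 0.05·0.25444
      = 0.03642 + 0.22888 + 0.012722 = 0.278022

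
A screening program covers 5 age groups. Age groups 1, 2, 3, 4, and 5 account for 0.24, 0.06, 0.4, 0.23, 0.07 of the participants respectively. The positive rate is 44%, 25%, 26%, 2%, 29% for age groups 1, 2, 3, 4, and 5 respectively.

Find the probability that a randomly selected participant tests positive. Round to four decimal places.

P(T) ≈ 0.2495

P(T) = P(T|1)·P(1) + P(T|2)·P(2) + P(T|3)·P(3) + P(T|4)·P(4) + P(T|5)·P(5)
      = 0.44·0.24 + 0.25·0.06 + 0.26·0.4 + 0.02·0.23 + 0.29·0.07
      = 0.1056 + 0.015 + 0.104 + 0.0046 + 0.0203 = 0.2495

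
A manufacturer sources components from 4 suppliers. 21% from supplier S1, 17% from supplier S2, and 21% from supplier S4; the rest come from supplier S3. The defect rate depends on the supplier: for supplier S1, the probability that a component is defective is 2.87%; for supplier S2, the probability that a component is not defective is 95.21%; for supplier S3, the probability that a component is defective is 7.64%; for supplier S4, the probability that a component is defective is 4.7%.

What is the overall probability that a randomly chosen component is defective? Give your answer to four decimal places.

0.0554

P(S3) = 1 − (0.21 + 0.17 + 0.21) = 0.41.
P(D|S2) = 1 − 0.9521 = 0.0479.
P(D) = P(D|S1)·P(S1) + P(D|S2)·P(S2) + P(D|S3)·P(S3) + P(D|S4)·P(S4)
      = 0.0287·0.21 + 0.0479·0.17 + 0.0764·0.41 + 0.047·0.21
      = 0.006027 + 0.008143 + 0.031324 + 0.00987 = 0.055364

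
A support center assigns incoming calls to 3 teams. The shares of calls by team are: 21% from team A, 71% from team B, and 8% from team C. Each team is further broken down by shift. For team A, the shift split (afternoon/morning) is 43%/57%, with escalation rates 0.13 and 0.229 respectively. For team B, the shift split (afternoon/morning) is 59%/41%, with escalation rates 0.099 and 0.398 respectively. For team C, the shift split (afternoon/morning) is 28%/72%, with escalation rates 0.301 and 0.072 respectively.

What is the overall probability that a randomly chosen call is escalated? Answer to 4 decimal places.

P(E|A) = 0.43·0.13 + 0.57·0.229 = 0.0559 + 0.13053 = 0.18643
P(E|B) = 0.59·0.099 + 0.41·0.398 = 0.05841 + 0.16318 = 0.22159
P(E|C) = 0.28·0.301 + 0.72·0.072 = 0.08428 + 0.05184 = 0.13612
By total probability over the outer partition,
P(E) = 0.21·0.18643 + 0.71·0.22159 + 0.08·0.13612
      = 0.0391503 + 0.1573289 + 0.0108896 = 0.2073688

0.2074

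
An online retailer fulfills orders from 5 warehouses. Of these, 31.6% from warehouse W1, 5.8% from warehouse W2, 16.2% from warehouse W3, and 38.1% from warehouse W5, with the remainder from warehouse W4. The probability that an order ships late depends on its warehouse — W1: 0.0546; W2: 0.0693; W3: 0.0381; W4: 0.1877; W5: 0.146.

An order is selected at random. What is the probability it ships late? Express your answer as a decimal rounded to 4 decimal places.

P(W4) = 1 − (0.316 + 0.058 + 0.162 + 0.381) = 0.083.
P(L) = P(L|W1)·P(W1) + P(L|W2)·P(W2) + P(L|W3)·P(W3) + P(L|W4)·P(W4) + P(L|W5)·P(W5)
      = 0.0546·0.316 + 0.0693·0.058 + 0.0381·0.162 + 0.1877·0.083 + 0.146·0.381
      = 0.0172536 + 0.0040194 + 0.0061722 + 0.0155791 + 0.055626 = 0.0986503

0.0987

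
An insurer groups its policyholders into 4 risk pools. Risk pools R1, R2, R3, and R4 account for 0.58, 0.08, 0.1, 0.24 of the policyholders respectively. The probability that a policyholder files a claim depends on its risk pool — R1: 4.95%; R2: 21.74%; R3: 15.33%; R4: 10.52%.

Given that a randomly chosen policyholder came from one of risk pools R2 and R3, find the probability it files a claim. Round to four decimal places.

P(C|S) ≈ 0.1818

Let S = {R2, R3}.
P(S) = 0.08 + 0.1 = 0.18.
P(C ∩ S) = 0.2174·0.08 + 0.1533·0.1 = 0.017392 + 0.01533 = 0.032722.
P(C | S) = 0.032722 / 0.18 = 0.181789…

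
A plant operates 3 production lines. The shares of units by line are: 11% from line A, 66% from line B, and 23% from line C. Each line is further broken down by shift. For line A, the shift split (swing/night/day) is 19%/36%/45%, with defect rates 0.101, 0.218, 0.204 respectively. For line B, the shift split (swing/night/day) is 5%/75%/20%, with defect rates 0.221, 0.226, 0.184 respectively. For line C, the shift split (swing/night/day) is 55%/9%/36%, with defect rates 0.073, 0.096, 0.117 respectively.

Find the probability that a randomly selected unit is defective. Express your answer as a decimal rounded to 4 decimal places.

P(D|A) = 0.19·0.101 + 0.36·0.218 + 0.45·0.204 = 0.01919 + 0.07848 + 0.0918 = 0.18947
P(D|B) = 0.05·0.221 + 0.75·0.226 + 0.2·0.184 = 0.01105 + 0.1695 + 0.0368 = 0.21735
P(D|C) = 0.55·0.073 + 0.09·0.096 + 0.36·0.117 = 0.04015 + 0.00864 + 0.04212 = 0.09091
Then overall,
P(D) = 0.11·0.18947 + 0.66·0.21735 + 0.23·0.09091
      = 0.0208417 + 0.143451 + 0.0209093 = 0.185202

0.1852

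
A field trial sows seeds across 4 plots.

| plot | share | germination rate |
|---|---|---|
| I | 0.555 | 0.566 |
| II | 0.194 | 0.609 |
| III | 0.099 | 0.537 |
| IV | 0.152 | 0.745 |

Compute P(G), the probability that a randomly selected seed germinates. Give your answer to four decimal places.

P(G) = P(G|I)·P(I) + P(G|II)·P(II) + P(G|III)·P(III) + P(G|IV)·P(IV)
      = 0.566·0.555 + 0.609·0.194 + 0.537·0.099 + 0.745·0.152
      = 0.31413 + 0.118146 + 0.053163 + 0.11324 = 0.598679

P(G) ≈ 0.5987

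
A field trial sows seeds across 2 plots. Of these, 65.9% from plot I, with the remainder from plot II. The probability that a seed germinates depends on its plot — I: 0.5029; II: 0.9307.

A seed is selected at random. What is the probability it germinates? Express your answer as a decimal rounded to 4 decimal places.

0.6488

P(II) = 1 − (0.659) = 0.341.
P(G) = P(G|I)·P(I) + P(G|II)·P(II)
      = 0.5029·0.659 + 0.9307·0.341
      = 0.3314111 + 0.3173687 = 0.6487798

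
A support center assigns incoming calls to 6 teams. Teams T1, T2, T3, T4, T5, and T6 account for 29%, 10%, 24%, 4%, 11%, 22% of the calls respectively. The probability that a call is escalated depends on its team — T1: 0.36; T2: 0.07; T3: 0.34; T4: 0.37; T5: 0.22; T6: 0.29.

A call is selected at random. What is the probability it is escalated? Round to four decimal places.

0.2958

P(E) = P(E|T1)·P(T1) + P(E|T2)·P(T2) + P(E|T3)·P(T3) + P(E|T4)·P(T4) + P(E|T5)·P(T5) + P(E|T6)·P(T6)
      = 0.36·0.29 + 0.07·0.1 + 0.34·0.24 + 0.37·0.04 + 0.22·0.11 + 0.29·0.22
      = 0.1044 + 0.007 + 0.0816 + 0.0148 + 0.0242 + 0.0638 = 0.2958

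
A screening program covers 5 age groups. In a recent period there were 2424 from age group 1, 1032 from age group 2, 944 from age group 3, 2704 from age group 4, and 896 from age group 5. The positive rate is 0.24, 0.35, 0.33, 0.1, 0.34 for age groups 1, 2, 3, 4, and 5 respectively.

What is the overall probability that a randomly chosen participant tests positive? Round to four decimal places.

0.2287

Total: 2424 + 1032 + 944 + 2704 + 896 = 8000.
P(1) = 2424/8000 = 0.303. P(2) = 1032/8000 = 0.129. P(3) = 944/8000 = 0.118. P(4) = 2704/8000 = 0.338. P(5) = 896/8000 = 0.112.
P(T) = P(T|1)·P(1) + P(T|2)·P(2) + P(T|3)·P(3) + P(T|4)·P(4) + P(T|5)·P(5)
      = 0.24·0.303 + 0.35·0.129 + 0.33·0.118 + 0.1·0.338 + 0.34·0.112
      = 0.07272 + 0.04515 + 0.03894 + 0.0338 + 0.03808 = 0.22869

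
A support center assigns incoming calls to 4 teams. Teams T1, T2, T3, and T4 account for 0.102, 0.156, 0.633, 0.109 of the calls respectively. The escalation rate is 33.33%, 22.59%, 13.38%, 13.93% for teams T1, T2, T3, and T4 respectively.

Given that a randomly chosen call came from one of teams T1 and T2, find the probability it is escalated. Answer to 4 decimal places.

Let S = {T1, T2}.
P(S) = 0.102 + 0.156 = 0.258.
P(E ∩ S) = 0.3333·0.102 + 0.2259·0.156 = 0.0339966 + 0.0352404 = 0.069237.
P(E | S) = 0.069237 / 0.258 = 0.268360…

P(E|S) ≈ 0.2684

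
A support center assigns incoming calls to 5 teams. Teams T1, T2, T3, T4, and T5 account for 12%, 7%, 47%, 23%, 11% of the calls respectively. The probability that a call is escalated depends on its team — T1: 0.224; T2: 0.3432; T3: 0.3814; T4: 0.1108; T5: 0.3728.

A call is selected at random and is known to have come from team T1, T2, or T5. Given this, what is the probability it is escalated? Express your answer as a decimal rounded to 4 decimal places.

Let S = {T1, T2, T5}.
P(S) = 0.12 + 0.07 + 0.11 = 0.3.
P(E ∩ S) = 0.224·0.12 + 0.3432·0.07 + 0.3728·0.11 = 0.02688 + 0.024024 + 0.041008 = 0.091912.
P(E | S) = 0.091912 / 0.3 = 0.306373…

0.3064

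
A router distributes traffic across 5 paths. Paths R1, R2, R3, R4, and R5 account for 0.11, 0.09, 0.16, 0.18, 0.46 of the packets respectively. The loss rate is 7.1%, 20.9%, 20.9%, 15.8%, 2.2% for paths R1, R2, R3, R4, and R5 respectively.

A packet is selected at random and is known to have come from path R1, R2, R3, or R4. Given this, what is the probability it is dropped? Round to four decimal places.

Let S = {R1, R2, R3, R4}.
P(S) = 0.11 + 0.09 + 0.16 + 0.18 = 0.54.
P(L ∩ S) = 0.071·0.11 + 0.209·0.09 + 0.209·0.16 + 0.158·0.18 = 0.00781 + 0.01881 + 0.03344 + 0.02844 = 0.0885.
P(L | S) = 0.0885 / 0.54 = 0.163889…

0.1639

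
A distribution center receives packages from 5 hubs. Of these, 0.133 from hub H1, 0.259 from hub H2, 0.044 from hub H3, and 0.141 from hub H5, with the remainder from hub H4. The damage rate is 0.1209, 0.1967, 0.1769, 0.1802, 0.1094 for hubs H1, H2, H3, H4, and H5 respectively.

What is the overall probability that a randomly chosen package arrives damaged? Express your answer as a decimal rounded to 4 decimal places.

P(D) ≈ 0.1665

P(H4) = 1 − (0.133 + 0.259 + 0.044 + 0.141) = 0.423.
P(D) = P(D|H1)·P(H1) + P(D|H2)·P(H2) + P(D|H3)·P(H3) + P(D|H4)·P(H4) + P(D|H5)·P(H5)
      = 0.1209·0.133 + 0.1967·0.259 + 0.1769·0.044 + 0.1802·0.423 + 0.1094·0.141
      = 0.0160797 + 0.0509453 + 0.0077836 + 0.0762246 + 0.0154254 = 0.1664586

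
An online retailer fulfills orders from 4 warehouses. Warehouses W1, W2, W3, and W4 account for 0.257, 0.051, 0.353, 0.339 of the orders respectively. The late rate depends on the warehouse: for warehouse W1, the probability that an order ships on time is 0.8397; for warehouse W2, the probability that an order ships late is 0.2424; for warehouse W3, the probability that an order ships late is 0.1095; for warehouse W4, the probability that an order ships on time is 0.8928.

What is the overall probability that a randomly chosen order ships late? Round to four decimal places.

0.1286

P(L|W1) = 1 − 0.8397 = 0.1603.
P(L|W4) = 1 − 0.8928 = 0.1072.
P(L) = P(L|W1)·P(W1) + P(L|W2)·P(W2) + P(L|W3)·P(W3) + P(L|W4)·P(W4)
      = 0.1603·0.257 + 0.2424·0.051 + 0.1095·0.353 + 0.1072·0.339
      = 0.0411971 + 0.0123624 + 0.0386535 + 0.0363408 = 0.1285538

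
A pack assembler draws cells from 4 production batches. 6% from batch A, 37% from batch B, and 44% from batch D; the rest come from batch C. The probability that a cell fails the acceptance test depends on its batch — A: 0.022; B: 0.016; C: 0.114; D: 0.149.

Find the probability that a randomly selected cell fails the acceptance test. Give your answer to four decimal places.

0.0876

P(C) = 1 − (0.06 + 0.37 + 0.44) = 0.13.
P(F) = P(F|A)·P(A) + P(F|B)·P(B) + P(F|C)·P(C) + P(F|D)·P(D)
      = 0.022·0.06 + 0.016·0.37 + 0.114·0.13 + 0.149·0.44
      = 0.00132 + 0.00592 + 0.01482 + 0.06556 = 0.08762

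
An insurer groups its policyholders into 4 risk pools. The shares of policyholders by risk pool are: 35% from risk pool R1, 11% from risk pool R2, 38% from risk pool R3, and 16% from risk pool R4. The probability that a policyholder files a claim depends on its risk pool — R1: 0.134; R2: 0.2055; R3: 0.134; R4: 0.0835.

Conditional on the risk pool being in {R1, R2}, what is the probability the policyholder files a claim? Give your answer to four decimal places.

Let S = {R1, R2}.
P(S) = 0.35 + 0.11 = 0.46.
P(C ∩ S) = 0.134·0.35 + 0.2055·0.11 = 0.0469 + 0.022605 = 0.069505.
P(C | S) = 0.069505 / 0.46 = 0.151098…

P(C|S) ≈ 0.1511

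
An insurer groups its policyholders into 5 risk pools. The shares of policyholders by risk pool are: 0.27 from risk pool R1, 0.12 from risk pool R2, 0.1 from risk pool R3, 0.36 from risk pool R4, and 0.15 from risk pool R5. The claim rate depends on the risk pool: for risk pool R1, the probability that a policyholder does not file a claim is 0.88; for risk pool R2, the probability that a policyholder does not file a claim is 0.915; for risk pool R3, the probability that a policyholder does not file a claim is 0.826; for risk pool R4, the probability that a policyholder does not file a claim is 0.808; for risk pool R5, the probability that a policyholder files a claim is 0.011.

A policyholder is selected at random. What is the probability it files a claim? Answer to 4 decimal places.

0.1308

P(C|R1) = 1 − 0.88 = 0.12.
P(C|R2) = 1 − 0.915 = 0.085.
P(C|R3) = 1 − 0.826 = 0.174.
P(C|R4) = 1 − 0.808 = 0.192.
By the law of total probability,
P(C) = P(C|R1)·P(R1) + P(C|R2)·P(R2) + P(C|R3)·P(R3) + P(C|R4)·P(R4) + P(C|R5)·P(R5)
      = 0.12·0.27 + 0.085·0.12 + 0.174·0.1 + 0.192·0.36 + 0.011·0.15
      = 0.0324 + 0.0102 + 0.0174 + 0.06912 + 0.00165 = 0.13077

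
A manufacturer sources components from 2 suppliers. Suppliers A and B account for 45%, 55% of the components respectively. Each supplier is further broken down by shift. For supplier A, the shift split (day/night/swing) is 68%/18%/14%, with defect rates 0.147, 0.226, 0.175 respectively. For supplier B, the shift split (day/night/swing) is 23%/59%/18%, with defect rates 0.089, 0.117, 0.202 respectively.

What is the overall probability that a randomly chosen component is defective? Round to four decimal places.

P(D|A) = 0.68·0.147 + 0.18·0.226 + 0.14·0.175 = 0.09996 + 0.04068 + 0.0245 = 0.16514
P(D|B) = 0.23·0.089 + 0.59·0.117 + 0.18·0.202 = 0.02047 + 0.06903 + 0.03636 = 0.12586
By total probability over the outer partition,
P(D) = 0.45·0.16514 + 0.55·0.12586
      = 0.074313 + 0.069223 = 0.143536

0.1435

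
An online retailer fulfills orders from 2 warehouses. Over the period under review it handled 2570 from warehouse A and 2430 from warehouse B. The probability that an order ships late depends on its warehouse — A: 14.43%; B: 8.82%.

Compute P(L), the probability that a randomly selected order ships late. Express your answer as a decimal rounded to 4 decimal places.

P(L) ≈ 0.1170

Total: 2570 + 2430 = 5000.
P(A) = 2570/5000 = 0.514. P(B) = 2430/5000 = 0.486.
P(L) = P(L|A)·P(A) + P(L|B)·P(B)
      = 0.1443·0.514 + 0.0882·0.486
      = 0.0741702 + 0.0428652 = 0.1170354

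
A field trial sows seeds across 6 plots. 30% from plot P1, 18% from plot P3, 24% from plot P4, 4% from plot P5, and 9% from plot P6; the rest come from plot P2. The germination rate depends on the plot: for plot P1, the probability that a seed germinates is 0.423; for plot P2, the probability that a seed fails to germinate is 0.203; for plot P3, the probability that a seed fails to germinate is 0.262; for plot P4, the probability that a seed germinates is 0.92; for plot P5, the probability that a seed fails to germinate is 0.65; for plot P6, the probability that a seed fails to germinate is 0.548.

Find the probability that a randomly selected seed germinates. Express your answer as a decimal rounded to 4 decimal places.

P(P2) = 1 − (0.3 + 0.18 + 0.24 + 0.04 + 0.09) = 0.15.
P(G|P2) = 1 − 0.203 = 0.797.
P(G|P3) = 1 − 0.262 = 0.738.
P(G|P5) = 1 − 0.65 = 0.35.
P(G|P6) = 1 − 0.548 = 0.452.
P(G) = P(G|P1)·P(P1) + P(G|P2)·P(P2) + P(G|P3)·P(P3) + P(G|P4)·P(P4) + P(G|P5)·P(P5) + P(G|P6)·P(P6)
      = 0.423·0.3 + 0.797·0.15 + 0.738·0.18 + 0.92·0.24 + 0.35·0.04 + 0.452·0.09
      = 0.1269 + 0.11955 + 0.13284 + 0.2208 + 0.014 + 0.04068 = 0.65477

0.6548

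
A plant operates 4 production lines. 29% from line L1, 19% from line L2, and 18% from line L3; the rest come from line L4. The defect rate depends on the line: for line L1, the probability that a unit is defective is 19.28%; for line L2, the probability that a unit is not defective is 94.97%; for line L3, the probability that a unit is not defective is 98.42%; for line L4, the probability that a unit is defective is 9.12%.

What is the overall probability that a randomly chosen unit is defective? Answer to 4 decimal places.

0.0993

P(L4) = 1 − (0.29 + 0.19 + 0.18) = 0.34.
P(D|L2) = 1 − 0.9497 = 0.0503.
P(D|L3) = 1 − 0.9842 = 0.0158.
P(D) = P(D|L1)·P(L1) + P(D|L2)·P(L2) + P(D|L3)·P(L3) + P(D|L4)·P(L4)
      = 0.1928·0.29 + 0.0503·0.19 + 0.0158·0.18 + 0.0912·0.34
      = 0.055912 + 0.009557 + 0.002844 + 0.031008 = 0.099321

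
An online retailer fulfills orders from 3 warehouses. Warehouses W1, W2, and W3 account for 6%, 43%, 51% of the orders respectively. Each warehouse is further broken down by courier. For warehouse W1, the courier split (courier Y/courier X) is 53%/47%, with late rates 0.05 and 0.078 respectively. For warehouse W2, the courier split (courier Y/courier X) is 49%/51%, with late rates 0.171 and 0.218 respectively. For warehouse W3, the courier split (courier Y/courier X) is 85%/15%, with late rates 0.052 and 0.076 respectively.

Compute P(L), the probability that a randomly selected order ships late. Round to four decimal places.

P(L|W1) = 0.53·0.05 + 0.47·0.078 = 0.0265 + 0.03666 = 0.06316
P(L|W2) = 0.49·0.171 + 0.51·0.218 = 0.08379 + 0.11118 = 0.19497
P(L|W3) = 0.85·0.052 + 0.15·0.076 = 0.0442 + 0.0114 = 0.0556
By total probability over the outer partition,
P(L) = 0.06·0.06316 + 0.43·0.19497 + 0.51·0.0556
      = 0.0037896 + 0.0838371 + 0.028356 = 0.1159827

0.1160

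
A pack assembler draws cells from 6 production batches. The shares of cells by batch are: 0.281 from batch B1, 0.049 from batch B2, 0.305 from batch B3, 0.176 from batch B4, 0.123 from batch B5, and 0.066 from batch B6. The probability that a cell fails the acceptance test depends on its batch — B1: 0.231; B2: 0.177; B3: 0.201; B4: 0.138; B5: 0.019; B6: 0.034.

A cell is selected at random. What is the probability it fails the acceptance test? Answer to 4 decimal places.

0.1638

P(F) = P(F|B1)·P(B1) + P(F|B2)·P(B2) + P(F|B3)·P(B3) + P(F|B4)·P(B4) + P(F|B5)·P(B5) + P(F|B6)·P(B6)
      = 0.231·0.281 + 0.177·0.049 + 0.201·0.305 + 0.138·0.176 + 0.019·0.123 + 0.034·0.066
      = 0.064911 + 0.008673 + 0.061305 + 0.024288 + 0.002337 + 0.002244 = 0.163758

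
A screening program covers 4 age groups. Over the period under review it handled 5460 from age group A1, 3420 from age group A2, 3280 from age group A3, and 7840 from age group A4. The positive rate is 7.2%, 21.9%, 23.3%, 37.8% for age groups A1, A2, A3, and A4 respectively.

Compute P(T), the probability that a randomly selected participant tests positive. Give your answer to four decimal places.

P(T) ≈ 0.2435

Total: 5460 + 3420 + 3280 + 7840 = 20000.
P(A1) = 5460/20000 = 0.273. P(A2) = 3420/20000 = 0.171. P(A3) = 3280/20000 = 0.164. P(A4) = 7840/20000 = 0.392.
P(T) = P(T|A1)·P(A1) + P(T|A2)·P(A2) + P(T|A3)·P(A3) + P(T|A4)·P(A4)
      = 0.072·0.273 + 0.219·0.171 + 0.233·0.164 + 0.378·0.392
      = 0.019656 + 0.037449 + 0.038212 + 0.148176 = 0.243493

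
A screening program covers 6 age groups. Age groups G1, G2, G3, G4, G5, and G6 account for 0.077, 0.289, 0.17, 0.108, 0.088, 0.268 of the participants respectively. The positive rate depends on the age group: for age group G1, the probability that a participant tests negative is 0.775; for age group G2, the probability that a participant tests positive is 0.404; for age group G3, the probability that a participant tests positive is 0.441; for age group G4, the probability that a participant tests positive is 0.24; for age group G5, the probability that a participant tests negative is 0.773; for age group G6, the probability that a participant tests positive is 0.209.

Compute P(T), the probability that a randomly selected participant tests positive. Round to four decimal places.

P(T) ≈ 0.3110

P(T|G1) = 1 − 0.775 = 0.225.
P(T|G5) = 1 − 0.773 = 0.227.
By the law of total probability,
P(T) = P(T|G1)·P(G1) + P(T|G2)·P(G2) + P(T|G3)·P(G3) + P(T|G4)·P(G4) + P(T|G5)·P(G5) + P(T|G6)·P(G6)
      = 0.225·0.077 + 0.404·0.289 + 0.441·0.17 + 0.24·0.108 + 0.227·0.088 + 0.209·0.268
      = 0.017325 + 0.116756 + 0.07497 + 0.02592 + 0.019976 + 0.056012 = 0.310959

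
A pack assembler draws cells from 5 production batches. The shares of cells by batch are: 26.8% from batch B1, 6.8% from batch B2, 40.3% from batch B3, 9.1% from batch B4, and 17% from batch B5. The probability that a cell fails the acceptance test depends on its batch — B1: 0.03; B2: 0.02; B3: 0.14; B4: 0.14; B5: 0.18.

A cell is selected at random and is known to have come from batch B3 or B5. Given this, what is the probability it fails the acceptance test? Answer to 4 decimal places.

Let S = {B3, B5}.
P(S) = 0.403 + 0.17 = 0.573.
P(F ∩ S) = 0.14·0.403 + 0.18·0.17 = 0.05642 + 0.0306 = 0.08702.
P(F | S) = 0.08702 / 0.573 = 0.151867…

P(F|S) ≈ 0.1519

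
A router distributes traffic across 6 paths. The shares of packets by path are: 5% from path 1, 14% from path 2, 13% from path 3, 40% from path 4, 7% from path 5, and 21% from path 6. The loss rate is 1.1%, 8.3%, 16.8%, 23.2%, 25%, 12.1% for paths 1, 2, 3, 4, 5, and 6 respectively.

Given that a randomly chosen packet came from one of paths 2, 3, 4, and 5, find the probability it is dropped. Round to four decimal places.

P(L|S) ≈ 0.1943

Let S = {2, 3, 4, 5}.
P(S) = 0.14 + 0.13 + 0.4 + 0.07 = 0.74.
P(L ∩ S) = 0.083·0.14 + 0.168·0.13 + 0.232·0.4 + 0.25·0.07 = 0.01162 + 0.02184 + 0.0928 + 0.0175 = 0.14376.
P(L | S) = 0.14376 / 0.74 = 0.194270…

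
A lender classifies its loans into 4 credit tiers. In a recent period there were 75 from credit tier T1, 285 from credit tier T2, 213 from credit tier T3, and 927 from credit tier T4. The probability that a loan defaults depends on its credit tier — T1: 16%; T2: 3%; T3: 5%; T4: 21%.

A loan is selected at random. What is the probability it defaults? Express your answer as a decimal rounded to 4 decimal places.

Total: 75 + 285 + 213 + 927 = 1500.
P(T1) = 75/1500 = 0.05. P(T2) = 285/1500 = 0.19. P(T3) = 213/1500 = 0.142. P(T4) = 927/1500 = 0.618.
Summing over the partition,
P(D) = P(D|T1)·P(T1) + P(D|T2)·P(T2) + P(D|T3)·P(T3) + P(D|T4)·P(T4)
      = 0.16·0.05 + 0.03·0.19 + 0.05·0.142 + 0.21·0.618
      = 0.008 + 0.0057 + 0.0071 + 0.12978 = 0.15058

P(D) ≈ 0.1506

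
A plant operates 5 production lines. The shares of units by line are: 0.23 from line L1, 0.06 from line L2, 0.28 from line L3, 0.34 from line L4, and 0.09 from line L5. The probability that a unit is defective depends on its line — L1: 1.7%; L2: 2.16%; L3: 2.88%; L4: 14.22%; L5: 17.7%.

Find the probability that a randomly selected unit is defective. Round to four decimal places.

P(D) = P(D|L1)·P(L1) + P(D|L2)·P(L2) + P(D|L3)·P(L3) + P(D|L4)·P(L4) + P(D|L5)·P(L5)
      = 0.017·0.23 + 0.0216·0.06 + 0.0288·0.28 + 0.1422·0.34 + 0.177·0.09
      = 0.00391 + 0.001296 + 0.008064 + 0.048348 + 0.01593 = 0.077548

P(D) ≈ 0.0775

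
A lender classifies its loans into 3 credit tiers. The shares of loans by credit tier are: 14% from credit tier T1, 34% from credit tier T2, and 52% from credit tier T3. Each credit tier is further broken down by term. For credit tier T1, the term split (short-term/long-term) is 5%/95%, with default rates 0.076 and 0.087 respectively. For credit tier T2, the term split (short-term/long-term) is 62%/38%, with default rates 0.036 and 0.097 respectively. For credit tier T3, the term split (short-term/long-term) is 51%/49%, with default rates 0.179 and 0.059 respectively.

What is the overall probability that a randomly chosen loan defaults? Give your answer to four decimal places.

P(D|T1) = 0.05·0.076 + 0.95·0.087 = 0.0038 + 0.08265 = 0.08645
P(D|T2) = 0.62·0.036 + 0.38·0.097 = 0.02232 + 0.03686 = 0.05918
P(D|T3) = 0.51·0.179 + 0.49·0.059 = 0.09129 + 0.02891 = 0.1202
Then overall,
P(D) = 0.14·0.08645 + 0.34·0.05918 + 0.52·0.1202
      = 0.012103 + 0.0201212 + 0.062504 = 0.0947282

0.0947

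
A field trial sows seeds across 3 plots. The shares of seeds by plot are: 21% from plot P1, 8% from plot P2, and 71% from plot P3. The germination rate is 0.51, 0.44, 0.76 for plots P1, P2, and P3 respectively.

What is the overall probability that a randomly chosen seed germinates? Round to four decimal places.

P(G) ≈ 0.6819

P(G) = P(G|P1)·P(P1) + P(G|P2)·P(P2) + P(G|P3)·P(P3)
      = 0.51·0.21 + 0.44·0.08 + 0.76·0.71
      = 0.1071 + 0.0352 + 0.5396 = 0.6819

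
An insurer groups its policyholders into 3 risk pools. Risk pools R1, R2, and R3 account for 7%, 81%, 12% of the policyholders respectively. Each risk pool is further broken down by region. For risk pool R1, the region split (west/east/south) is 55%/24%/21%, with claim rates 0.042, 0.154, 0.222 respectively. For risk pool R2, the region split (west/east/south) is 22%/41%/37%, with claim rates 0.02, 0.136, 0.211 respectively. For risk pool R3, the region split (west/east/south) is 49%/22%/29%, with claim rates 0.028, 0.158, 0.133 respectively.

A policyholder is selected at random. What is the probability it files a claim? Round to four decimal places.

P(C) ≈ 0.1299

P(C|R1) = 0.55·0.042 + 0.24·0.154 + 0.21·0.222 = 0.0231 + 0.03696 + 0.04662 = 0.10668
P(C|R2) = 0.22·0.02 + 0.41·0.136 + 0.37·0.211 = 0.0044 + 0.05576 + 0.07807 = 0.13823
P(C|R3) = 0.49·0.028 + 0.22·0.158 + 0.29·0.133 = 0.01372 + 0.03476 + 0.03857 = 0.08705
By total probability over the outer partition,
P(C) = 0.07·0.10668 + 0.81·0.13823 + 0.12·0.08705
      = 0.0074676 + 0.1119663 + 0.010446 = 0.1298799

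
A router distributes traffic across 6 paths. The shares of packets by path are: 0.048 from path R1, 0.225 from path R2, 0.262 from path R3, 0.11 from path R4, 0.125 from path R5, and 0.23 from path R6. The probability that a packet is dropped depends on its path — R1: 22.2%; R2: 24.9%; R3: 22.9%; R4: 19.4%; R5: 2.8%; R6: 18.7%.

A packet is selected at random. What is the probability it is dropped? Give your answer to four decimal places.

By the law of total probability,
P(L) = P(L|R1)·P(R1) + P(L|R2)·P(R2) + P(L|R3)·P(R3) + P(L|R4)·P(R4) + P(L|R5)·P(R5) + P(L|R6)·P(R6)
      = 0.222·0.048 + 0.249·0.225 + 0.229·0.262 + 0.194·0.11 + 0.028·0.125 + 0.187·0.23
      = 0.010656 + 0.056025 + 0.059998 + 0.02134 + 0.0035 + 0.04301 = 0.194529

0.1945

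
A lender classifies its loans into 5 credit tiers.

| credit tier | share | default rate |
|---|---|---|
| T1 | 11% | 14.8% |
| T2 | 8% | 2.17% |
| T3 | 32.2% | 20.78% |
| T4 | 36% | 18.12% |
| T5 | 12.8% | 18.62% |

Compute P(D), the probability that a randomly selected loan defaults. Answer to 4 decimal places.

P(D) = P(D|T1)·P(T1) + P(D|T2)·P(T2) + P(D|T3)·P(T3) + P(D|T4)·P(T4) + P(D|T5)·P(T5)
      = 0.148·0.11 + 0.0217·0.08 + 0.2078·0.322 + 0.1812·0.36 + 0.1862·0.128
      = 0.01628 + 0.001736 + 0.0669116 + 0.065232 + 0.0238336 = 0.1739932

P(D) ≈ 0.1740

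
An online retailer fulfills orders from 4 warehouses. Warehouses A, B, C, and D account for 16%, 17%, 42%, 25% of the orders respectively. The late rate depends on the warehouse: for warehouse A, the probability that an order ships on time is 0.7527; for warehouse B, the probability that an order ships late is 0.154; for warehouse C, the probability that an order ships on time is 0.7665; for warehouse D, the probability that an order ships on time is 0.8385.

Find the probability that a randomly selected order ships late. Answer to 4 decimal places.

P(L) ≈ 0.2042

P(L|A) = 1 − 0.7527 = 0.2473.
P(L|C) = 1 − 0.7665 = 0.2335.
P(L|D) = 1 − 0.8385 = 0.1615.
Summing over the partition,
P(L) = P(L|A)·P(A) + P(L|B)·P(B) + P(L|C)·P(C) + P(L|D)·P(D)
      = 0.2473·0.16 + 0.154·0.17 + 0.2335·0.42 + 0.1615·0.25
      = 0.039568 + 0.02618 + 0.09807 + 0.040375 = 0.204193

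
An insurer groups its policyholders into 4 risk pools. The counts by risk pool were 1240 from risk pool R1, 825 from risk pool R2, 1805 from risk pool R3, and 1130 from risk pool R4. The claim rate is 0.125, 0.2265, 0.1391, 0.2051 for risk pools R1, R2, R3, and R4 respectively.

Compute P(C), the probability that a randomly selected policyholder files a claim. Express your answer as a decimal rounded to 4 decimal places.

Total: 1240 + 825 + 1805 + 1130 = 5000.
P(R1) = 1240/5000 = 0.248. P(R2) = 825/5000 = 0.165. P(R3) = 1805/5000 = 0.361. P(R4) = 1130/5000 = 0.226.
Summing over the partition,
P(C) = P(C|R1)·P(R1) + P(C|R2)·P(R2) + P(C|R3)·P(R3) + P(C|R4)·P(R4)
      = 0.125·0.248 + 0.2265·0.165 + 0.1391·0.361 + 0.2051·0.226
      = 0.031 + 0.0373725 + 0.0502151 + 0.0463526 = 0.1649402

0.1649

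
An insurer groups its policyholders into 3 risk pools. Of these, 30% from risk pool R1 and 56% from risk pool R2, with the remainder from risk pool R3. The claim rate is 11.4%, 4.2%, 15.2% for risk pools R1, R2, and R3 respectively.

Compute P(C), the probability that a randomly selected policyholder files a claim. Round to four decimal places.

P(R3) = 1 − (0.3 + 0.56) = 0.14.
P(C) = P(C|R1)·P(R1) + P(C|R2)·P(R2) + P(C|R3)·P(R3)
      = 0.114·0.3 + 0.042·0.56 + 0.152·0.14
      = 0.0342 + 0.02352 + 0.02128 = 0.079

P(C) ≈ 0.0790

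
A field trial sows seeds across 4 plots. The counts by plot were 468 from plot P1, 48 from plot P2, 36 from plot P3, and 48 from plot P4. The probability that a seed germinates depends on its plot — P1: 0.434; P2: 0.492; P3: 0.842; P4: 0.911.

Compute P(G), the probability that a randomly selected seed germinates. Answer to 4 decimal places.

Total: 468 + 48 + 36 + 48 = 600.
P(P1) = 468/600 = 0.78. P(P2) = 48/600 = 0.08. P(P3) = 36/600 = 0.06. P(P4) = 48/600 = 0.08.
P(G) = P(G|P1)·P(P1) + P(G|P2)·P(P2) + P(G|P3)·P(P3) + P(G|P4)·P(P4)
      = 0.434·0.78 + 0.492·0.08 + 0.842·0.06 + 0.911·0.08
      = 0.33852 + 0.03936 + 0.05052 + 0.07288 = 0.50128

0.5013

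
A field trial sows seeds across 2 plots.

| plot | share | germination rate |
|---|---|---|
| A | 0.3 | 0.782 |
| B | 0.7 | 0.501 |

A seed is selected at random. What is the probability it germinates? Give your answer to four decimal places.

P(G) = P(G|A)·P(A) + P(G|B)·P(B)
      = 0.782·0.3 + 0.501·0.7
      = 0.2346 + 0.3507 = 0.5853

P(G) ≈ 0.5853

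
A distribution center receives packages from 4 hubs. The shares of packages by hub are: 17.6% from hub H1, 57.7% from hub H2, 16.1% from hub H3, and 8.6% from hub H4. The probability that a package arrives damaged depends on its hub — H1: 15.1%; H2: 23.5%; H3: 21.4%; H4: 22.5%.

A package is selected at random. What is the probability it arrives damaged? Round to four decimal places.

P(D) ≈ 0.2160

Summing over the partition,
P(D) = P(D|H1)·P(H1) + P(D|H2)·P(H2) + P(D|H3)·P(H3) + P(D|H4)·P(H4)
      = 0.151·0.176 + 0.235·0.577 + 0.214·0.161 + 0.225·0.086
      = 0.026576 + 0.135595 + 0.034454 + 0.01935 = 0.215975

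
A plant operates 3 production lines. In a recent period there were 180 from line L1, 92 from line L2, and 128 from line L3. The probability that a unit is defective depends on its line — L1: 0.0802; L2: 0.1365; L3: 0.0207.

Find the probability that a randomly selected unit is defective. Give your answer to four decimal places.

P(D) ≈ 0.0741

Total: 180 + 92 + 128 = 400.
P(L1) = 180/400 = 0.45. P(L2) = 92/400 = 0.23. P(L3) = 128/400 = 0.32.
Using total probability over the partition,
P(D) = P(D|L1)·P(L1) + P(D|L2)·P(L2) + P(D|L3)·P(L3)
      = 0.0802·0.45 + 0.1365·0.23 + 0.0207·0.32
      = 0.03609 + 0.031395 + 0.006624 = 0.074109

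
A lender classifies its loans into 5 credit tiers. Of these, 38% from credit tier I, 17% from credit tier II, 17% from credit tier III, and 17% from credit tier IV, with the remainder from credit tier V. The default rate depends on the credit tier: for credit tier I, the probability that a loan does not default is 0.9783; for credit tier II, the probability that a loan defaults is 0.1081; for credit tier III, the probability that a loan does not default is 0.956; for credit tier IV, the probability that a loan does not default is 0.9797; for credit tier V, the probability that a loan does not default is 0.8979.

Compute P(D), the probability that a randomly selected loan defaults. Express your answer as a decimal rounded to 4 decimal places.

0.0488

P(V) = 1 − (0.38 + 0.17 + 0.17 + 0.17) = 0.11.
P(D|I) = 1 − 0.9783 = 0.0217.
P(D|III) = 1 − 0.956 = 0.044.
P(D|IV) = 1 − 0.9797 = 0.0203.
P(D|V) = 1 − 0.8979 = 0.1021.
By the law of total probability,
P(D) = P(D|I)·P(I) + P(D|II)·P(II) + P(D|III)·P(III) + P(D|IV)·P(IV) + P(D|V)·P(V)
      = 0.0217·0.38 + 0.1081·0.17 + 0.044·0.17 + 0.0203·0.17 + 0.1021·0.11
      = 0.008246 + 0.018377 + 0.00748 + 0.003451 + 0.011231 = 0.048785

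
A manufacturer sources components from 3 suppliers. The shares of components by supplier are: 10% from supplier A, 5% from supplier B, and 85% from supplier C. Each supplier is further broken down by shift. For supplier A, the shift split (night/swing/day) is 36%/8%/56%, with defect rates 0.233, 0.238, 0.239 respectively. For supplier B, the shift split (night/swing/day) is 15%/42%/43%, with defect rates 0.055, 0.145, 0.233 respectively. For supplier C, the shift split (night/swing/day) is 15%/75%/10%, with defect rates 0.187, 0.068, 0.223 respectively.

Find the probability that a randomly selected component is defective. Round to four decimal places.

P(D|A) = 0.36·0.233 + 0.08·0.238 + 0.56·0.239 = 0.08388 + 0.01904 + 0.13384 = 0.23676
P(D|B) = 0.15·0.055 + 0.42·0.145 + 0.43·0.233 = 0.00825 + 0.0609 + 0.10019 = 0.16934
P(D|C) = 0.15·0.187 + 0.75·0.068 + 0.1·0.223 = 0.02805 + 0.051 + 0.0223 = 0.10135
By total probability over the outer partition,
P(D) = 0.1·0.23676 + 0.05·0.16934 + 0.85·0.10135
      = 0.023676 + 0.008467 + 0.0861475 = 0.1182905

P(D) ≈ 0.1183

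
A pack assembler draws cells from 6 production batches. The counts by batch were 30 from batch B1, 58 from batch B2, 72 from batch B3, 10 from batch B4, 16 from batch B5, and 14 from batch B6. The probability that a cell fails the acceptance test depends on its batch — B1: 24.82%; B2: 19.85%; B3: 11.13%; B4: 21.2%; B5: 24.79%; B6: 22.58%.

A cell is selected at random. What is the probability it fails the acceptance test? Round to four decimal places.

0.1811

Total: 30 + 58 + 72 + 10 + 16 + 14 = 200.
P(B1) = 30/200 = 0.15. P(B2) = 58/200 = 0.29. P(B3) = 72/200 = 0.36. P(B4) = 10/200 = 0.05. P(B5) = 16/200 = 0.08. P(B6) = 14/200 = 0.07.
Summing over the partition,
P(F) = P(F|B1)·P(B1) + P(F|B2)·P(B2) + P(F|B3)·P(B3) + P(F|B4)·P(B4) + P(F|B5)·P(B5) + P(F|B6)·P(B6)
      = 0.2482·0.15 + 0.1985·0.29 + 0.1113·0.36 + 0.212·0.05 + 0.2479·0.08 + 0.2258·0.07
      = 0.03723 + 0.057565 + 0.040068 + 0.0106 + 0.019832 + 0.015806 = 0.181101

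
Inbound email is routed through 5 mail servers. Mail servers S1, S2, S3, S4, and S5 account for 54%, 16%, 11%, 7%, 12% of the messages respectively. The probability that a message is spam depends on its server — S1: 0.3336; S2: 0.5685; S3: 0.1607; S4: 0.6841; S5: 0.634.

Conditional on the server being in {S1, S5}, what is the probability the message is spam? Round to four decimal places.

Let J = {S1, S5}.
P(J) = 0.54 + 0.12 = 0.66.
P(S ∩ J) = 0.3336·0.54 + 0.634·0.12 = 0.180144 + 0.07608 = 0.256224.
P(S | J) = 0.256224 / 0.66 = 0.388218…

0.3882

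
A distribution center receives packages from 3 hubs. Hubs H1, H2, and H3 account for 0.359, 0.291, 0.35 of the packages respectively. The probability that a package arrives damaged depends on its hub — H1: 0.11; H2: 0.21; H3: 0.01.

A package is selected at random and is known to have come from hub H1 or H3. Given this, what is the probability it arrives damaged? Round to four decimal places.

Let S = {H1, H3}.
P(S) = 0.359 + 0.35 = 0.709.
P(D ∩ S) = 0.11·0.359 + 0.01·0.35 = 0.03949 + 0.0035 = 0.04299.
P(D | S) = 0.04299 / 0.709 = 0.060635…

0.0606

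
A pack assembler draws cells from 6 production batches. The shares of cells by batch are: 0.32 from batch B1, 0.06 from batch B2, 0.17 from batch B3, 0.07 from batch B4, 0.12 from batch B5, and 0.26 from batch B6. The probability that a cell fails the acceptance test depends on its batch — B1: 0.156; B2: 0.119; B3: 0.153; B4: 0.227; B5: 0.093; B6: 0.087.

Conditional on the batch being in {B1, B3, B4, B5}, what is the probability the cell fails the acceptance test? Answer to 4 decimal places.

0.1514

Let S = {B1, B3, B4, B5}.
P(S) = 0.32 + 0.17 + 0.07 + 0.12 = 0.68.
P(F ∩ S) = 0.156·0.32 + 0.153·0.17 + 0.227·0.07 + 0.093·0.12 = 0.04992 + 0.02601 + 0.01589 + 0.01116 = 0.10298.
P(F | S) = 0.10298 / 0.68 = 0.151441…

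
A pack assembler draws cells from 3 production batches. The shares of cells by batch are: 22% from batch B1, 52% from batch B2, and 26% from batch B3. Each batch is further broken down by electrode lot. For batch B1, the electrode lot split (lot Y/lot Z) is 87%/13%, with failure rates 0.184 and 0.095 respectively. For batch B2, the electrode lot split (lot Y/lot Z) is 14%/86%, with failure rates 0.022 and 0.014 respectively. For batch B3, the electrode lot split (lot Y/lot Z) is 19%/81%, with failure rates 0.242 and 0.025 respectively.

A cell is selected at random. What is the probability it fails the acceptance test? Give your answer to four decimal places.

P(F|B1) = 0.87·0.184 + 0.13·0.095 = 0.16008 + 0.01235 = 0.17243
P(F|B2) = 0.14·0.022 + 0.86·0.014 = 0.00308 + 0.01204 = 0.01512
P(F|B3) = 0.19·0.242 + 0.81·0.025 = 0.04598 + 0.02025 = 0.06623
Then overall,
P(F) = 0.22·0.17243 + 0.52·0.01512 + 0.26·0.06623
      = 0.0379346 + 0.0078624 + 0.0172198 = 0.0630168

0.0630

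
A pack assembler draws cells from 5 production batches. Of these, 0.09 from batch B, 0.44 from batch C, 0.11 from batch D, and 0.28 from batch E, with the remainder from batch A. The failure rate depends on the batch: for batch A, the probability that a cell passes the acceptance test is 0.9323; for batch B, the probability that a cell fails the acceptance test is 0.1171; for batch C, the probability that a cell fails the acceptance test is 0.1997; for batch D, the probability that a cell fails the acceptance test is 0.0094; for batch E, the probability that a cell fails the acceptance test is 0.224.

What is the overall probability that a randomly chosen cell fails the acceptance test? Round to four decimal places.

P(A) = 1 − (0.09 + 0.44 + 0.11 + 0.28) = 0.08.
P(F|A) = 1 − 0.9323 = 0.0677.
Summing over the partition,
P(F) = P(F|A)·P(A) + P(F|B)·P(B) + P(F|C)·P(C) + P(F|D)·P(D) + P(F|E)·P(E)
      = 0.0677·0.08 + 0.1171·0.09 + 0.1997·0.44 + 0.0094·0.11 + 0.224·0.28
      = 0.005416 + 0.010539 + 0.087868 + 0.001034 + 0.06272 = 0.167577

P(F) ≈ 0.1676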